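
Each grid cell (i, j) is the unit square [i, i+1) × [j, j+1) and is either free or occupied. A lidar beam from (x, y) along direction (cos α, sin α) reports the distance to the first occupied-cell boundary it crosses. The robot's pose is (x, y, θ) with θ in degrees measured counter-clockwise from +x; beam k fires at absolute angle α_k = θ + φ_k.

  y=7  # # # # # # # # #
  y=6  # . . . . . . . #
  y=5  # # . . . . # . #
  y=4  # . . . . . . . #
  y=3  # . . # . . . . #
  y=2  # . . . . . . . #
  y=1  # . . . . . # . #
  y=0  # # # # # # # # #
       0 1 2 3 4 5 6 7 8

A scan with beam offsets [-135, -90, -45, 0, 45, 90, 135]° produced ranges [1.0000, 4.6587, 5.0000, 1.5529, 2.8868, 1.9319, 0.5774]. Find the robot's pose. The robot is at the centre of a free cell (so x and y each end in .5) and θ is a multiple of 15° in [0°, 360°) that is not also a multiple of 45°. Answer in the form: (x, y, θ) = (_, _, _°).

Candidates: 38 free-cell centres × 16 headings = 608 poses. Raycast each; keep the one whose scan matches to 4 dp.
  (2.5, 2.5, 150°): beam 1 = 5.6940 ≠ 1.0000 ✗
  (1.5, 4.5, 60°): beam 1 = 3.6235 ≠ 1.0000 ✗
  (6.5, 4.5, 30°): beam 1 = 3.6235 ≠ 1.0000 ✗
  …
  (3.5, 1.5, 105°): r_1=1.0000, r_2=4.6587, r_3=5.0000, r_4=1.5529, r_5=2.8868, r_6=1.9319, r_7=0.5774 — all match ✓
Unique over the lattice → pose = (3.5, 1.5, 105°).

(x, y, θ) = (3.5, 1.5, 105°)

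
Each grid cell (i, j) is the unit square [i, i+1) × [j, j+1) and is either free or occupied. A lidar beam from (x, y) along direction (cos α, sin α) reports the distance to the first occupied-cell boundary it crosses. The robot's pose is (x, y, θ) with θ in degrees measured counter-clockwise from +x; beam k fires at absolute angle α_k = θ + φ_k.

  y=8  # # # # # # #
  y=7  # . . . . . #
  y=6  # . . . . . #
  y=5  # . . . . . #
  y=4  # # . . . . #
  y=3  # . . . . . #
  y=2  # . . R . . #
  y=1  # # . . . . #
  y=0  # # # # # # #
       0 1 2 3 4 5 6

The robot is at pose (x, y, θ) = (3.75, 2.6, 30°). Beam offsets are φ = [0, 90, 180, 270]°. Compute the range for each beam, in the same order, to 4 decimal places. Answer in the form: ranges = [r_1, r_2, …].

beam 1: φ=0°, α=30°
  direction (0.8660, 0.5000); cell (3,2); t to first gridline: x 0.2887, y 0.8000 (then +1.1547 / +2.0000)
    (4,2) via x @ 0.2887
    (4,3) via y @ 0.8000
    (5,3) via x @ 1.4434
    (6,3) via x @ 2.5981  # hit
  → r_1 = 2.5981
beam 2: φ=90°, α=120°
  direction (-0.5000, 0.8660); cell (3,2); t to first gridline: x 1.5000, y 0.4619 (then +2.0000 / +1.1547)
    (3,3) via y @ 0.4619
    (2,3) via x @ 1.5000
    (2,4) via y @ 1.6166
    (2,5) via y @ 2.7713
    (1,5) via x @ 3.5000
    (1,6) via y @ 3.9260
    (1,7) via y @ 5.0807
    (0,7) via x @ 5.5000  # hit
  → r_2 = 5.5000
beam 3: φ=180°, α=210°
  direction (-0.8660, -0.5000); cell (3,2); t to first gridline: x 0.8660, y 1.2000 (then +1.1547 / +2.0000)
    (2,2) via x @ 0.8660
    (2,1) via y @ 1.2000
    (1,1) via x @ 2.0207  # hit
  → r_3 = 2.0207
beam 4: φ=270°, α=300°
  direction (0.5000, -0.8660); cell (3,2); t to first gridline: x 0.5000, y 0.6928 (then +2.0000 / +1.1547)
    (4,2) via x @ 0.5000
    (4,1) via y @ 0.6928
    (4,0) via y @ 1.8475  # hit
  → r_4 = 1.8475

ranges = [2.5981, 5.5000, 2.0207, 1.8475]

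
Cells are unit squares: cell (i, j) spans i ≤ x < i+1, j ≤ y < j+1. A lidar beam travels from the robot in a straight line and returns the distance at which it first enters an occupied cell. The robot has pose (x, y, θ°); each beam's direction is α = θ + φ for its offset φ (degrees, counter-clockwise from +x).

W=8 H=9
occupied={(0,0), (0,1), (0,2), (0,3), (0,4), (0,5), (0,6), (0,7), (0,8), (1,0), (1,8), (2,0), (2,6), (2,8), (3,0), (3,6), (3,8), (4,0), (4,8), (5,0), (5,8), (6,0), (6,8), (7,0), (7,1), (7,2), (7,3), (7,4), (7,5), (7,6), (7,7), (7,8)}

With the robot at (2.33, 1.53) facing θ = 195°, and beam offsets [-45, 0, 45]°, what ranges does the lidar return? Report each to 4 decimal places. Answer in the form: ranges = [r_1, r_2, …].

ranges = [1.5358, 1.3769, 0.6120]

beam 1: φ=-45°, α=150°
  dir = (cos 150°, sin 150°) = (-0.8660, 0.5000); from cell (2,1)
  next x-line at t=0.3811, next y-line at t=0.9400; Δt_x=1.1547, Δt_y=2.0000
    x: enter (1,1) at t=0.3811
    y: enter (1,2) at t=0.9400
    x: enter (0,2) at t=1.5358 ← occupied
  → r_1 = 1.5358
beam 2: φ=0°, α=195°
  dir = (cos 195°, sin 195°) = (-0.9659, -0.2588); from cell (2,1)
  next x-line at t=0.3416, next y-line at t=2.0478; Δt_x=1.0353, Δt_y=3.8637
    x: enter (1,1) at t=0.3416
    x: enter (0,1) at t=1.3769 ← occupied
  → r_2 = 1.3769
beam 3: φ=45°, α=240°
  dir = (cos 240°, sin 240°) = (-0.5000, -0.8660); from cell (2,1)
  next x-line at t=0.6600, next y-line at t=0.6120; Δt_x=2.0000, Δt_y=1.1547
    y: enter (2,0) at t=0.6120 ← occupied
  → r_3 = 0.6120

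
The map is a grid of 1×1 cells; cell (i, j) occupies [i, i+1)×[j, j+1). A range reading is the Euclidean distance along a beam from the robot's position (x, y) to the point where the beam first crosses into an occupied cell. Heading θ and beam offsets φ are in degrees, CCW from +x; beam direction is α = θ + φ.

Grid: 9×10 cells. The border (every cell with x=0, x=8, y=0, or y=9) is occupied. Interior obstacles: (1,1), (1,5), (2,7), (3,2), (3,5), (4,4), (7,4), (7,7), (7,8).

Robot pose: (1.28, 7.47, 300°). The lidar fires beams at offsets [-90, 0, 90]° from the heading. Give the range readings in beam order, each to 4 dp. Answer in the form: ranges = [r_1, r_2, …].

beam 1: φ=-90°, α=210°
  direction (-0.8660, -0.5000); cell (1,7); t to first gridline: x 0.3233, y 0.9400 (then +1.1547 / +2.0000)
    (0,7) via x @ 0.3233  # hit
  → r_1 = 0.3233
beam 2: φ=0°, α=300°
  direction (0.5000, -0.8660); cell (1,7); t to first gridline: x 1.4400, y 0.5427 (then +2.0000 / +1.1547)
    (1,6) via y @ 0.5427
    (2,6) via x @ 1.4400
    (2,5) via y @ 1.6974
    (2,4) via y @ 2.8521
    (3,4) via x @ 3.4400
    (3,3) via y @ 4.0068
    (3,2) via y @ 5.1615  # hit
  → r_2 = 5.1615
beam 3: φ=90°, α=30°
  direction (0.8660, 0.5000); cell (1,7); t to first gridline: x 0.8314, y 1.0600 (then +1.1547 / +2.0000)
    (2,7) via x @ 0.8314  # hit
  → r_3 = 0.8314

ranges = [0.3233, 5.1615, 0.8314]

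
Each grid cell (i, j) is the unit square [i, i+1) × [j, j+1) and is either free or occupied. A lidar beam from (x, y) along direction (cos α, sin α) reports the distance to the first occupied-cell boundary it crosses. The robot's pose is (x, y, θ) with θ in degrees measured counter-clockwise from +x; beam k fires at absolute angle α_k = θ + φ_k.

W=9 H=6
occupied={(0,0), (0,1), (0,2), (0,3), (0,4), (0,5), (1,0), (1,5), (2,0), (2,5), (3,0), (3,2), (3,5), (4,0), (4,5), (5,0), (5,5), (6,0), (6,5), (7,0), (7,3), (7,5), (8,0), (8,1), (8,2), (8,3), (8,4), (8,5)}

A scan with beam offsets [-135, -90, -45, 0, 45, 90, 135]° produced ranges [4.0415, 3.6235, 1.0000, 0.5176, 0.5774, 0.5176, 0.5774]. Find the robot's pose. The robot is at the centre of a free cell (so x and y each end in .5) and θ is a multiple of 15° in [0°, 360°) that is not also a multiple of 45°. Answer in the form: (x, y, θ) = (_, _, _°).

Candidates: 26 free-cell centres × 16 headings = 416 poses. Raycast each; keep the one whose scan matches to 4 dp.
  (3.5, 3.5, 105°): beam 1 = 5.0000 ≠ 4.0415 ✗
  (1.5, 1.5, 75°): beam 1 = 0.5774 ≠ 4.0415 ✗
  (7.5, 4.5, 285°): beam 1 = 1.0000 ≠ 4.0415 ✗
  (4.5, 1.5, 210°): beam 1 = 3.6235 ≠ 4.0415 ✗
  (2.5, 2.5, 15°): beam 1 = 1.7321 ≠ 4.0415 ✗
  …
  (7.5, 1.5, 255°): r_1=4.0415, r_2=3.6235, r_3=1.0000, r_4=0.5176, r_5=0.5774, r_6=0.5176, r_7=0.5774 — all match ✓
No second candidate reproduces the full scan.

(x, y, θ) = (7.5, 1.5, 255°)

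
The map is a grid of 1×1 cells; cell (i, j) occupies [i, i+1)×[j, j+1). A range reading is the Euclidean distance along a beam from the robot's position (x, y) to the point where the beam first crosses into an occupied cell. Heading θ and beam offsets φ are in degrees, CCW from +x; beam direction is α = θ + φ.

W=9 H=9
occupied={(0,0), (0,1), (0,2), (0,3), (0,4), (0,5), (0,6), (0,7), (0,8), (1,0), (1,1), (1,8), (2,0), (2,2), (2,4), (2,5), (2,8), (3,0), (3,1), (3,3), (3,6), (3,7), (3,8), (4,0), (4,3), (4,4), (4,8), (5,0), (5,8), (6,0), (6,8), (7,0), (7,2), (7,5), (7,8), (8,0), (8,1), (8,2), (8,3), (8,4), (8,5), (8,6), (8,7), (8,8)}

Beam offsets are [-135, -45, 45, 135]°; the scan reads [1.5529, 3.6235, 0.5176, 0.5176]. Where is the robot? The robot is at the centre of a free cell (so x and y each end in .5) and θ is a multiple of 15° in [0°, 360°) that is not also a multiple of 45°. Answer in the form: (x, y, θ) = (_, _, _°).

Enumerate (i+0.5, j+0.5, θ) over the 37 free cells and 16 admissible headings. For each, cast all 4 beams and compare to the given ranges.
  (3.5, 2.5, 240°): beam 1 = 0.5176 ≠ 1.5529 ✗
  (7.5, 1.5, 30°): beam 1 = 0.5176 ≠ 1.5529 ✗
  (7.5, 6.5, 300°): beam 1 = 3.6235 ≠ 1.5529 ✗
  (7.5, 7.5, 240°): beam 1 = 0.5176 ≠ 1.5529 ✗
  …
  (7.5, 6.5, 210°): r_1=1.5529, r_2=3.6235, r_3=0.5176, r_4=0.5176 — all match ✓
Only this pose fits every beam.

(x, y, θ) = (7.5, 6.5, 210°)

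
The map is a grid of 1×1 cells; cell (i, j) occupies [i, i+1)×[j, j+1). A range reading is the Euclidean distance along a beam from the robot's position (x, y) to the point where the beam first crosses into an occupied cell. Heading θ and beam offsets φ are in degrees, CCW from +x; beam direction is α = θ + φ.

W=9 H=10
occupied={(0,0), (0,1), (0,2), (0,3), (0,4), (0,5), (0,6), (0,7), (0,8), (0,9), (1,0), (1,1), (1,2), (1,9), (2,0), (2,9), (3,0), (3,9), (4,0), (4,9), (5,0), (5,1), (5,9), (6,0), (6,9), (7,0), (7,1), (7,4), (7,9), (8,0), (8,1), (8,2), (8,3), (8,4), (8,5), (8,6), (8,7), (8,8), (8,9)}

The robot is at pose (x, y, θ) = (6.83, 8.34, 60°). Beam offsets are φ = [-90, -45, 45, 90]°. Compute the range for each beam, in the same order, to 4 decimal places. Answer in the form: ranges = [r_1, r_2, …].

ranges = [1.3510, 1.2113, 0.6833, 1.3200]

beam 1: φ=-90°, α=330°
  dir = (cos 330°, sin 330°) = (0.8660, -0.5000); from cell (6,8)
  next x-line at t=0.1963, next y-line at t=0.6800; Δt_x=1.1547, Δt_y=2.0000
    x: enter (7,8) at t=0.1963
    y: enter (7,7) at t=0.6800
    x: enter (8,7) at t=1.3510 ← occupied
  → r_1 = 1.3510
beam 2: φ=-45°, α=15°
  dir = (cos 15°, sin 15°) = (0.9659, 0.2588); from cell (6,8)
  next x-line at t=0.1760, next y-line at t=2.5500; Δt_x=1.0353, Δt_y=3.8637
    x: enter (7,8) at t=0.1760
    x: enter (8,8) at t=1.2113 ← occupied
  → r_2 = 1.2113
beam 3: φ=45°, α=105°
  dir = (cos 105°, sin 105°) = (-0.2588, 0.9659); from cell (6,8)
  next x-line at t=3.2069, next y-line at t=0.6833; Δt_x=3.8637, Δt_y=1.0353
    y: enter (6,9) at t=0.6833 ← occupied
  → r_3 = 0.6833
beam 4: φ=90°, α=150°
  dir = (cos 150°, sin 150°) = (-0.8660, 0.5000); from cell (6,8)
  next x-line at t=0.9584, next y-line at t=1.3200; Δt_x=1.1547, Δt_y=2.0000
    x: enter (5,8) at t=0.9584
    y: enter (5,9) at t=1.3200 ← occupied
  → r_4 = 1.3200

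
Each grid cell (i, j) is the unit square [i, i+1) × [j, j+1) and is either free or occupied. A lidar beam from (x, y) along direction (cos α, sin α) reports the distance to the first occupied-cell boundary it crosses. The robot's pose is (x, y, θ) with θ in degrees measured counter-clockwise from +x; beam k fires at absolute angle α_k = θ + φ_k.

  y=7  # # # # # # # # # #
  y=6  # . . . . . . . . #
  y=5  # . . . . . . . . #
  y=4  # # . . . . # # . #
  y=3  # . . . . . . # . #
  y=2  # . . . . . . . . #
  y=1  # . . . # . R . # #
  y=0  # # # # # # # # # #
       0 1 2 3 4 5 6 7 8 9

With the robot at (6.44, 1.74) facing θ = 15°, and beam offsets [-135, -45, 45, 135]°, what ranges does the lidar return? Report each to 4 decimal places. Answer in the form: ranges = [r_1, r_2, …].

ranges = [0.8545, 1.4800, 1.4549, 5.1269]

beam 1: φ=-135°, α=240°
  dir = (cos 240°, sin 240°) = (-0.5000, -0.8660); from cell (6,1)
  next x-line at t=0.8800, next y-line at t=0.8545; Δt_x=2.0000, Δt_y=1.1547
    y: enter (6,0) at t=0.8545 ← occupied
  → r_1 = 0.8545
beam 2: φ=-45°, α=330°
  dir = (cos 330°, sin 330°) = (0.8660, -0.5000); from cell (6,1)
  next x-line at t=0.6466, next y-line at t=1.4800; Δt_x=1.1547, Δt_y=2.0000
    x: enter (7,1) at t=0.6466
    y: enter (7,0) at t=1.4800 ← occupied
  → r_2 = 1.4800
beam 3: φ=45°, α=60°
  dir = (cos 60°, sin 60°) = (0.5000, 0.8660); from cell (6,1)
  next x-line at t=1.1200, next y-line at t=0.3002; Δt_x=2.0000, Δt_y=1.1547
    y: enter (6,2) at t=0.3002
    x: enter (7,2) at t=1.1200
    y: enter (7,3) at t=1.4549 ← occupied
  → r_3 = 1.4549
beam 4: φ=135°, α=150°
  dir = (cos 150°, sin 150°) = (-0.8660, 0.5000); from cell (6,1)
  next x-line at t=0.5081, next y-line at t=0.5200; Δt_x=1.1547, Δt_y=2.0000
    x: enter (5,1) at t=0.5081
    y: enter (5,2) at t=0.5200
    x: enter (4,2) at t=1.6628
    y: enter (4,3) at t=2.5200
    x: enter (3,3) at t=2.8175
    x: enter (2,3) at t=3.9722
    y: enter (2,4) at t=4.5200
    x: enter (1,4) at t=5.1269 ← occupied
  → r_4 = 5.1269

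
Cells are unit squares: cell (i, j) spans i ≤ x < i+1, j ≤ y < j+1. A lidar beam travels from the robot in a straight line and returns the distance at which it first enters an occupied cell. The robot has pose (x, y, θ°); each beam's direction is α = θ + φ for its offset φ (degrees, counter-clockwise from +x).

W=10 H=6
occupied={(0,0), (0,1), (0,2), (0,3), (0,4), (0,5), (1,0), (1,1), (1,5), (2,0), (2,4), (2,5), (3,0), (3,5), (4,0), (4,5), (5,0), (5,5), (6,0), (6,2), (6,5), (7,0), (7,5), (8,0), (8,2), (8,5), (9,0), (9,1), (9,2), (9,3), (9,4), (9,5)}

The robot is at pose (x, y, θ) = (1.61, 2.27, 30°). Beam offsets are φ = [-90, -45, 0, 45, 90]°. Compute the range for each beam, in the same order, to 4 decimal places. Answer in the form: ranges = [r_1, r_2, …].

beam 1: φ=-90°, α=300°
  dir = (cos 300°, sin 300°) = (0.5000, -0.8660); from cell (1,2)
  next x-line at t=0.7800, next y-line at t=0.3118; Δt_x=2.0000, Δt_y=1.1547
    y: enter (1,1) at t=0.3118 ← occupied
  → r_1 = 0.3118
beam 2: φ=-45°, α=345°
  dir = (cos 345°, sin 345°) = (0.9659, -0.2588); from cell (1,2)
  next x-line at t=0.4038, next y-line at t=1.0432; Δt_x=1.0353, Δt_y=3.8637
    x: enter (2,2) at t=0.4038
    y: enter (2,1) at t=1.0432
    x: enter (3,1) at t=1.4390
    x: enter (4,1) at t=2.4743
    x: enter (5,1) at t=3.5096
    x: enter (6,1) at t=4.5449
    y: enter (6,0) at t=4.9069 ← occupied
  → r_2 = 4.9069
beam 3: φ=0°, α=30°
  dir = (cos 30°, sin 30°) = (0.8660, 0.5000); from cell (1,2)
  next x-line at t=0.4503, next y-line at t=1.4600; Δt_x=1.1547, Δt_y=2.0000
    x: enter (2,2) at t=0.4503
    y: enter (2,3) at t=1.4600
    x: enter (3,3) at t=1.6050
    x: enter (4,3) at t=2.7597
    y: enter (4,4) at t=3.4600
    x: enter (5,4) at t=3.9144
    x: enter (6,4) at t=5.0691
    y: enter (6,5) at t=5.4600 ← occupied
  → r_3 = 5.4600
beam 4: φ=45°, α=75°
  dir = (cos 75°, sin 75°) = (0.2588, 0.9659); from cell (1,2)
  next x-line at t=1.5068, next y-line at t=0.7558; Δt_x=3.8637, Δt_y=1.0353
    y: enter (1,3) at t=0.7558
    x: enter (2,3) at t=1.5068
    y: enter (2,4) at t=1.7910 ← occupied
  → r_4 = 1.7910
beam 5: φ=90°, α=120°
  dir = (cos 120°, sin 120°) = (-0.5000, 0.8660); from cell (1,2)
  next x-line at t=1.2200, next y-line at t=0.8429; Δt_x=2.0000, Δt_y=1.1547
    y: enter (1,3) at t=0.8429
    x: enter (0,3) at t=1.2200 ← occupied
  → r_5 = 1.2200

ranges = [0.3118, 4.9069, 5.4600, 1.7910, 1.2200]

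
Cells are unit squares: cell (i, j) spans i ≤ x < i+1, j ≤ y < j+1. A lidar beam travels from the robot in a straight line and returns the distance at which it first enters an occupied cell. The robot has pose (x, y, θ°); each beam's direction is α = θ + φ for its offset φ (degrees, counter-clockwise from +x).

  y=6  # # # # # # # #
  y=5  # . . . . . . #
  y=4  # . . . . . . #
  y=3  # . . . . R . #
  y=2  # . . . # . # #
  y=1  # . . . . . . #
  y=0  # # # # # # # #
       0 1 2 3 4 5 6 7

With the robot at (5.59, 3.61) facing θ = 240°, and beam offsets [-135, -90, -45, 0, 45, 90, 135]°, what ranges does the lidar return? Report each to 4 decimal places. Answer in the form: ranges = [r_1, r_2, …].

beam 1: φ=-135°, α=105°
  d=(-0.2588,0.9659)  start (5,3)  tX=2.2796 tY=0.4038  stride 1/|dx|=3.8637 1/|dy|=1.0353
    cross y-line → (5,4), t=0.4038
    cross y-line → (5,5), t=1.4390
    cross x-line → (4,5), t=2.2796
    cross y-line → (4,6), t=2.4743 (wall)
  → r_1 = 2.4743
beam 2: φ=-90°, α=150°
  d=(-0.8660,0.5000)  start (5,3)  tX=0.6813 tY=0.7800  stride 1/|dx|=1.1547 1/|dy|=2.0000
    cross x-line → (4,3), t=0.6813
    cross y-line → (4,4), t=0.7800
    cross x-line → (3,4), t=1.8360
    cross y-line → (3,5), t=2.7800
    cross x-line → (2,5), t=2.9907
    cross x-line → (1,5), t=4.1454
    cross y-line → (1,6), t=4.7800 (wall)
  → r_2 = 4.7800
beam 3: φ=-45°, α=195°
  d=(-0.9659,-0.2588)  start (5,3)  tX=0.6108 tY=2.3569  stride 1/|dx|=1.0353 1/|dy|=3.8637
    cross x-line → (4,3), t=0.6108
    cross x-line → (3,3), t=1.6461
    cross y-line → (3,2), t=2.3569
    cross x-line → (2,2), t=2.6814
    cross x-line → (1,2), t=3.7166
    cross x-line → (0,2), t=4.7519 (wall)
  → r_3 = 4.7519
beam 4: φ=0°, α=240°
  d=(-0.5000,-0.8660)  start (5,3)  tX=1.1800 tY=0.7044  stride 1/|dx|=2.0000 1/|dy|=1.1547
    cross y-line → (5,2), t=0.7044
    cross x-line → (4,2), t=1.1800 (wall)
  → r_4 = 1.1800
beam 5: φ=45°, α=285°
  d=(0.2588,-0.9659)  start (5,3)  tX=1.5841 tY=0.6315  stride 1/|dx|=3.8637 1/|dy|=1.0353
    cross y-line → (5,2), t=0.6315
    cross x-line → (6,2), t=1.5841 (wall)
  → r_5 = 1.5841
beam 6: φ=90°, α=330°
  d=(0.8660,-0.5000)  start (5,3)  tX=0.4734 tY=1.2200  stride 1/|dx|=1.1547 1/|dy|=2.0000
    cross x-line → (6,3), t=0.4734
    cross y-line → (6,2), t=1.2200 (wall)
  → r_6 = 1.2200
beam 7: φ=135°, α=15°
  d=(0.9659,0.2588)  start (5,3)  tX=0.4245 tY=1.5068  stride 1/|dx|=1.0353 1/|dy|=3.8637
    cross x-line → (6,3), t=0.4245
    cross x-line → (7,3), t=1.4597 (wall)
  → r_7 = 1.4597

ranges = [2.4743, 4.7800, 4.7519, 1.1800, 1.5841, 1.2200, 1.4597]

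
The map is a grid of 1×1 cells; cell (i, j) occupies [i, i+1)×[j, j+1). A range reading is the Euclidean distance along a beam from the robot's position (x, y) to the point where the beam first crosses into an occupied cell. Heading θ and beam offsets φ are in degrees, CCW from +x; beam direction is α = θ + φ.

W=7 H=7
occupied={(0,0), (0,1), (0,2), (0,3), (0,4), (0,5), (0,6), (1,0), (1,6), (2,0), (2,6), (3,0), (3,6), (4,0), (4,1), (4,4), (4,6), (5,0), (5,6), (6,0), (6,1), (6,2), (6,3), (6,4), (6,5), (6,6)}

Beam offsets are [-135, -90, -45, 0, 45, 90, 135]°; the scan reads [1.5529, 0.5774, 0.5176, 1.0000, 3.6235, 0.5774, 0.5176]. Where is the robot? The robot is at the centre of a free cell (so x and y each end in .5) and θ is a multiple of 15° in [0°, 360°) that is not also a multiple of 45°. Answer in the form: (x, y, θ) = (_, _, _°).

(x, y, θ) = (4.5, 5.5, 150°)

Enumerate (i+0.5, j+0.5, θ) over the 23 free cells and 16 admissible headings. For each, cast all 7 beams and compare to the given ranges.
  (1.5, 5.5, 240°): beam 1 = 0.5176 ≠ 1.5529 ✗
  (2.5, 4.5, 240°): beam 2 = 1.7321 ≠ 0.5774 ✗
  (3.5, 3.5, 300°): beam 1 = 2.5882 ≠ 1.5529 ✗
  (3.5, 5.5, 240°): beam 1 = 0.5176 ≠ 1.5529 ✗
  …
  (4.5, 5.5, 150°): r_1=1.5529, r_2=0.5774, r_3=0.5176, r_4=1.0000, r_5=3.6235, r_6=0.5774, r_7=0.5176 — all match ✓
No second candidate reproduces the full scan.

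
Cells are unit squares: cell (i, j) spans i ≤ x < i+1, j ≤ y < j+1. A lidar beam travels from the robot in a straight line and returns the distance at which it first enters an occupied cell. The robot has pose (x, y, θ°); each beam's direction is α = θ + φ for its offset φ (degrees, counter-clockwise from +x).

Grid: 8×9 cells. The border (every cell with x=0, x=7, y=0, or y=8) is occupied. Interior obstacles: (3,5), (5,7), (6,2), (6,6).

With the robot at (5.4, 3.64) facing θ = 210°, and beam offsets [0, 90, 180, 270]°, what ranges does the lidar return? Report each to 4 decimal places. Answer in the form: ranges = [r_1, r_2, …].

ranges = [5.0807, 1.2000, 1.8475, 5.0345]

beam 1: φ=0°, α=210°
  d=(-0.8660,-0.5000)  start (5,3)  tX=0.4619 tY=1.2800  stride 1/|dx|=1.1547 1/|dy|=2.0000
    cross x-line → (4,3), t=0.4619
    cross y-line → (4,2), t=1.2800
    cross x-line → (3,2), t=1.6166
    cross x-line → (2,2), t=2.7713
    cross y-line → (2,1), t=3.2800
    cross x-line → (1,1), t=3.9260
    cross x-line → (0,1), t=5.0807 (wall)
  → r_1 = 5.0807
beam 2: φ=90°, α=300°
  d=(0.5000,-0.8660)  start (5,3)  tX=1.2000 tY=0.7390  stride 1/|dx|=2.0000 1/|dy|=1.1547
    cross y-line → (5,2), t=0.7390
    cross x-line → (6,2), t=1.2000 (wall)
  → r_2 = 1.2000
beam 3: φ=180°, α=30°
  d=(0.8660,0.5000)  start (5,3)  tX=0.6928 tY=0.7200  stride 1/|dx|=1.1547 1/|dy|=2.0000
    cross x-line → (6,3), t=0.6928
    cross y-line → (6,4), t=0.7200
    cross x-line → (7,4), t=1.8475 (wall)
  → r_3 = 1.8475
beam 4: φ=270°, α=120°
  d=(-0.5000,0.8660)  start (5,3)  tX=0.8000 tY=0.4157  stride 1/|dx|=2.0000 1/|dy|=1.1547
    cross y-line → (5,4), t=0.4157
    cross x-line → (4,4), t=0.8000
    cross y-line → (4,5), t=1.5704
    cross y-line → (4,6), t=2.7251
    cross x-line → (3,6), t=2.8000
    cross y-line → (3,7), t=3.8798
    cross x-line → (2,7), t=4.8000
    cross y-line → (2,8), t=5.0345 (wall)
  → r_4 = 5.0345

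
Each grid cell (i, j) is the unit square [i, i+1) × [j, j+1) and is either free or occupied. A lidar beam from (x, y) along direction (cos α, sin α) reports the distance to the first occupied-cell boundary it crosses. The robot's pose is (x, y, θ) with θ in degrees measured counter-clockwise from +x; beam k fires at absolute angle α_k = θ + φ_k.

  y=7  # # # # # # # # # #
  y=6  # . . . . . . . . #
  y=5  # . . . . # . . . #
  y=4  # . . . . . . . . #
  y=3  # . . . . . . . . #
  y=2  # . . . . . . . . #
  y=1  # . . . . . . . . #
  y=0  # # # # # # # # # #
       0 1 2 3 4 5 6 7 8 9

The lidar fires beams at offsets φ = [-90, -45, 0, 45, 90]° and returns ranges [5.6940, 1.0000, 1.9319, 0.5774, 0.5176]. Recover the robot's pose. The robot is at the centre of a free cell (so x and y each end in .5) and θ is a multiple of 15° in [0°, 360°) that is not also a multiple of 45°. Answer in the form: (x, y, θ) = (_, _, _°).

The pose lattice has 47·16 = 752 candidates. Test each by forward raycasting.
  (8.5, 6.5, 195°): beam 1 = 0.5176 ≠ 5.6940 ✗
  (4.5, 2.5, 60°): beam 1 = 3.0000 ≠ 5.6940 ✗
  (8.5, 5.5, 30°): beam 1 = 1.0000 ≠ 5.6940 ✗
  …
  (4.5, 6.5, 15°): r_1=5.6940, r_2=1.0000, r_3=1.9319, r_4=0.5774, r_5=0.5176 — all match ✓
Unique over the lattice → pose = (4.5, 6.5, 15°).

(x, y, θ) = (4.5, 6.5, 15°)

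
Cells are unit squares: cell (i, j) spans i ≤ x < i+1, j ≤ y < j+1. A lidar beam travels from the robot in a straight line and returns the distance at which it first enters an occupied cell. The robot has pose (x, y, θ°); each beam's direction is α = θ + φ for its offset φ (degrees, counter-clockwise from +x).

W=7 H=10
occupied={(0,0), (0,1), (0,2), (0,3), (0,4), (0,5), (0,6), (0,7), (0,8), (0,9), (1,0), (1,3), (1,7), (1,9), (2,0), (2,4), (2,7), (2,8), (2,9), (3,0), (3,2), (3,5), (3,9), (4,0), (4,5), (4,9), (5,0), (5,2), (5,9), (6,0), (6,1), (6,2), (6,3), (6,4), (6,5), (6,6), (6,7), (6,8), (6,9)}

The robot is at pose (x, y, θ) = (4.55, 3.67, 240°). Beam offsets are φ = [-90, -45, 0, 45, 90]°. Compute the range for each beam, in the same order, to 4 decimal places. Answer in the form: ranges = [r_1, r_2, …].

beam 1: φ=-90°, α=150°
  d=(-0.8660,0.5000)  start (4,3)  tX=0.6351 tY=0.6600  stride 1/|dx|=1.1547 1/|dy|=2.0000
    cross x-line → (3,3), t=0.6351
    cross y-line → (3,4), t=0.6600
    cross x-line → (2,4), t=1.7898 (wall)
  → r_1 = 1.7898
beam 2: φ=-45°, α=195°
  d=(-0.9659,-0.2588)  start (4,3)  tX=0.5694 tY=2.5887  stride 1/|dx|=1.0353 1/|dy|=3.8637
    cross x-line → (3,3), t=0.5694
    cross x-line → (2,3), t=1.6047
    cross y-line → (2,2), t=2.5887
    cross x-line → (1,2), t=2.6400
    cross x-line → (0,2), t=3.6752 (wall)
  → r_2 = 3.6752
beam 3: φ=0°, α=240°
  d=(-0.5000,-0.8660)  start (4,3)  tX=1.1000 tY=0.7736  stride 1/|dx|=2.0000 1/|dy|=1.1547
    cross y-line → (4,2), t=0.7736
    cross x-line → (3,2), t=1.1000 (wall)
  → r_3 = 1.1000
beam 4: φ=45°, α=285°
  d=(0.2588,-0.9659)  start (4,3)  tX=1.7387 tY=0.6936  stride 1/|dx|=3.8637 1/|dy|=1.0353
    cross y-line → (4,2), t=0.6936
    cross y-line → (4,1), t=1.7289
    cross x-line → (5,1), t=1.7387
    cross y-line → (5,0), t=2.7642 (wall)
  → r_4 = 2.7642
beam 5: φ=90°, α=330°
  d=(0.8660,-0.5000)  start (4,3)  tX=0.5196 tY=1.3400  stride 1/|dx|=1.1547 1/|dy|=2.0000
    cross x-line → (5,3), t=0.5196
    cross y-line → (5,2), t=1.3400 (wall)
  → r_5 = 1.3400

ranges = [1.7898, 3.6752, 1.1000, 2.7642, 1.3400]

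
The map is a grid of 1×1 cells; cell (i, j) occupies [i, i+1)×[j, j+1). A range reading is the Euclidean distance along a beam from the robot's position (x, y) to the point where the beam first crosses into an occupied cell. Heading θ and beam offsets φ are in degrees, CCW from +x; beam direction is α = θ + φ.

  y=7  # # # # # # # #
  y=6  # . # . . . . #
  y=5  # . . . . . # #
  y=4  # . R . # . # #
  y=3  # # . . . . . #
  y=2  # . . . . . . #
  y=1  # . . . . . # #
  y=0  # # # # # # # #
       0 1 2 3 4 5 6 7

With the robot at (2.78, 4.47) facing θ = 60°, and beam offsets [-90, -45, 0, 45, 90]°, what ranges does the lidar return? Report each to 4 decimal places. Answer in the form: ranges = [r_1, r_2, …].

beam 1: φ=-90°, α=330°
  cosα=0.8660 sinα=-0.5000 | (2,4) | tMaxX 0.2540 tMaxY 0.9400 | tΔX 1.1547 tΔY 2.0000
    t=0.2540 [x] (3,4)
    t=0.9400 [y] (3,3)
    t=1.4087 [x] (4,3)
    t=2.5634 [x] (5,3)
    t=2.9400 [y] (5,2)
    t=3.7181 [x] (6,2)
    t=4.8728 [x] (7,2) — stop
  → r_1 = 4.8728
beam 2: φ=-45°, α=15°
  cosα=0.9659 sinα=0.2588 | (2,4) | tMaxX 0.2278 tMaxY 2.0478 | tΔX 1.0353 tΔY 3.8637
    t=0.2278 [x] (3,4)
    t=1.2630 [x] (4,4) — stop
  → r_2 = 1.2630
beam 3: φ=0°, α=60°
  cosα=0.5000 sinα=0.8660 | (2,4) | tMaxX 0.4400 tMaxY 0.6120 | tΔX 2.0000 tΔY 1.1547
    t=0.4400 [x] (3,4)
    t=0.6120 [y] (3,5)
    t=1.7667 [y] (3,6)
    t=2.4400 [x] (4,6)
    t=2.9214 [y] (4,7) — stop
  → r_3 = 2.9214
beam 4: φ=45°, α=105°
  cosα=-0.2588 sinα=0.9659 | (2,4) | tMaxX 3.0137 tMaxY 0.5487 | tΔX 3.8637 tΔY 1.0353
    t=0.5487 [y] (2,5)
    t=1.5840 [y] (2,6) — stop
  → r_4 = 1.5840
beam 5: φ=90°, α=150°
  cosα=-0.8660 sinα=0.5000 | (2,4) | tMaxX 0.9007 tMaxY 1.0600 | tΔX 1.1547 tΔY 2.0000
    t=0.9007 [x] (1,4)
    t=1.0600 [y] (1,5)
    t=2.0554 [x] (0,5) — stop
  → r_5 = 2.0554

ranges = [4.8728, 1.2630, 2.9214, 1.5840, 2.0554]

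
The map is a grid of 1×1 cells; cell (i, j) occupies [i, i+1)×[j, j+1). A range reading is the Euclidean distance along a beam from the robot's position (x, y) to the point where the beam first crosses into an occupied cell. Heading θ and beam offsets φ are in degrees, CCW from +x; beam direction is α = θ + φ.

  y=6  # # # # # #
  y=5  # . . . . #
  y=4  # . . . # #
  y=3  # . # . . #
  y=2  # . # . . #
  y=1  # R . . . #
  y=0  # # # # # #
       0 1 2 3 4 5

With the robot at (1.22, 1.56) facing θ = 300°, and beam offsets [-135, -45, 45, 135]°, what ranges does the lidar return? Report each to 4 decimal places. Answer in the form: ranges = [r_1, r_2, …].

ranges = [0.2278, 0.5798, 2.1637, 4.5966]

beam 1: φ=-135°, α=165°
  dir = (cos 165°, sin 165°) = (-0.9659, 0.2588); from cell (1,1)
  next x-line at t=0.2278, next y-line at t=1.7000; Δt_x=1.0353, Δt_y=3.8637
    x: enter (0,1) at t=0.2278 ← occupied
  → r_1 = 0.2278
beam 2: φ=-45°, α=255°
  dir = (cos 255°, sin 255°) = (-0.2588, -0.9659); from cell (1,1)
  next x-line at t=0.8500, next y-line at t=0.5798; Δt_x=3.8637, Δt_y=1.0353
    y: enter (1,0) at t=0.5798 ← occupied
  → r_2 = 0.5798
beam 3: φ=45°, α=345°
  dir = (cos 345°, sin 345°) = (0.9659, -0.2588); from cell (1,1)
  next x-line at t=0.8075, next y-line at t=2.1637; Δt_x=1.0353, Δt_y=3.8637
    x: enter (2,1) at t=0.8075
    x: enter (3,1) at t=1.8428
    y: enter (3,0) at t=2.1637 ← occupied
  → r_3 = 2.1637
beam 4: φ=135°, α=75°
  dir = (cos 75°, sin 75°) = (0.2588, 0.9659); from cell (1,1)
  next x-line at t=3.0137, next y-line at t=0.4555; Δt_x=3.8637, Δt_y=1.0353
    y: enter (1,2) at t=0.4555
    y: enter (1,3) at t=1.4908
    y: enter (1,4) at t=2.5261
    x: enter (2,4) at t=3.0137
    y: enter (2,5) at t=3.5614
    y: enter (2,6) at t=4.5966 ← occupied
  → r_4 = 4.5966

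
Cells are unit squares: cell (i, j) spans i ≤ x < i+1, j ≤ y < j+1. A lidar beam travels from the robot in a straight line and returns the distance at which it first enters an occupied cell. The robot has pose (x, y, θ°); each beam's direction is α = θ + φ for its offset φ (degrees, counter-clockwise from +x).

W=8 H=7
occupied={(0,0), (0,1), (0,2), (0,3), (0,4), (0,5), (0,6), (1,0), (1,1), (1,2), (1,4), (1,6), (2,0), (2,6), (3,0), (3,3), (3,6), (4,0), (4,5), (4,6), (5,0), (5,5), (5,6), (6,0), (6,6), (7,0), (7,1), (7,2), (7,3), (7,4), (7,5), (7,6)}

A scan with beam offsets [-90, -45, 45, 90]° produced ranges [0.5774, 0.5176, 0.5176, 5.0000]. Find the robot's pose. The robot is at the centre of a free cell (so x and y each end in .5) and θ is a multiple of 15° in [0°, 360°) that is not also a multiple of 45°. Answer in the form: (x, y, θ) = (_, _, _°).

(x, y, θ) = (1.5, 3.5, 240°)

The pose lattice has 24·16 = 384 candidates. Test each by forward raycasting.
  (2.5, 2.5, 120°): beam 1 = 1.0000 ≠ 0.5774 ✗
  (1.5, 5.5, 165°): beam 1 = 0.5176 ≠ 0.5774 ✗
  (3.5, 5.5, 150°): beam 3 = 1.9319 ≠ 0.5176 ✗
  (2.5, 1.5, 330°): beam 3 = 4.6587 ≠ 0.5176 ✗
  …
  (1.5, 3.5, 240°): r_1=0.5774, r_2=0.5176, r_3=0.5176, r_4=5.0000 — all match ✓
No second candidate reproduces the full scan.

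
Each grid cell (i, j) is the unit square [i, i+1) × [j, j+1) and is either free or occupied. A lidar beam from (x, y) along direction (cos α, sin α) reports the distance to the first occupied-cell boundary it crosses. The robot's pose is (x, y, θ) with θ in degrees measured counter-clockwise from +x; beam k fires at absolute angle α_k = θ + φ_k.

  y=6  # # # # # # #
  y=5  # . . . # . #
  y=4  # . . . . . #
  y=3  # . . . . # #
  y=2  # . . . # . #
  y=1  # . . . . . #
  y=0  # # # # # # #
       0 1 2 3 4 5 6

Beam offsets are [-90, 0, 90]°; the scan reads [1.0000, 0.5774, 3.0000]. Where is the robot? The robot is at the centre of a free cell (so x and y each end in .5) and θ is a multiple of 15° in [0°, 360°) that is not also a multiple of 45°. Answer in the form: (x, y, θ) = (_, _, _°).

(x, y, θ) = (4.5, 4.5, 60°)

Candidates: 22 free-cell centres × 16 headings = 352 poses. Raycast each; keep the one whose scan matches to 4 dp.
  (5.5, 1.5, 165°): beam 1 = 1.5529 ≠ 1.0000 ✗
  (1.5, 2.5, 255°): beam 1 = 0.5176 ≠ 1.0000 ✗
  (3.5, 5.5, 300°): beam 1 = 2.8868 ≠ 1.0000 ✗
  (3.5, 1.5, 150°): beam 2 = 2.8868 ≠ 0.5774 ✗
  …
  (4.5, 4.5, 60°): r_1=1.0000, r_2=0.5774, r_3=3.0000 — all match ✓
No second candidate reproduces the full scan.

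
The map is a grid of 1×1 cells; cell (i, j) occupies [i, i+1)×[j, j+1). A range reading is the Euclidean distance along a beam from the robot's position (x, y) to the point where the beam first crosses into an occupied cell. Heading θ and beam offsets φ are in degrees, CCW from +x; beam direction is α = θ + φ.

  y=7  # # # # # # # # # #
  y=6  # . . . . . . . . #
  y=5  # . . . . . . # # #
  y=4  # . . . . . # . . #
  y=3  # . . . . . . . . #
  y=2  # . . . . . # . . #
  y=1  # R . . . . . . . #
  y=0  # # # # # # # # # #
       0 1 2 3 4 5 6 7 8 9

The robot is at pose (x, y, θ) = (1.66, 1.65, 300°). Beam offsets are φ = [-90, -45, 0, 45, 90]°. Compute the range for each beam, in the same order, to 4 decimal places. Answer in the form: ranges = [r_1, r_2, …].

beam 1: φ=-90°, α=210°
  cosα=-0.8660 sinα=-0.5000 | (1,1) | tMaxX 0.7621 tMaxY 1.3000 | tΔX 1.1547 tΔY 2.0000
    t=0.7621 [x] (0,1) — stop
  → r_1 = 0.7621
beam 2: φ=-45°, α=255°
  cosα=-0.2588 sinα=-0.9659 | (1,1) | tMaxX 2.5500 tMaxY 0.6729 | tΔX 3.8637 tΔY 1.0353
    t=0.6729 [y] (1,0) — stop
  → r_2 = 0.6729
beam 3: φ=0°, α=300°
  cosα=0.5000 sinα=-0.8660 | (1,1) | tMaxX 0.6800 tMaxY 0.7506 | tΔX 2.0000 tΔY 1.1547
    t=0.6800 [x] (2,1)
    t=0.7506 [y] (2,0) — stop
  → r_3 = 0.7506
beam 4: φ=45°, α=345°
  cosα=0.9659 sinα=-0.2588 | (1,1) | tMaxX 0.3520 tMaxY 2.5114 | tΔX 1.0353 tΔY 3.8637
    t=0.3520 [x] (2,1)
    t=1.3873 [x] (3,1)
    t=2.4225 [x] (4,1)
    t=2.5114 [y] (4,0) — stop
  → r_4 = 2.5114
beam 5: φ=90°, α=30°
  cosα=0.8660 sinα=0.5000 | (1,1) | tMaxX 0.3926 tMaxY 0.7000 | tΔX 1.1547 tΔY 2.0000
    t=0.3926 [x] (2,1)
    t=0.7000 [y] (2,2)
    t=1.5473 [x] (3,2)
    t=2.7000 [y] (3,3)
    t=2.7020 [x] (4,3)
    t=3.8567 [x] (5,3)
    t=4.7000 [y] (5,4)
    t=5.0114 [x] (6,4) — stop
  → r_5 = 5.0114

ranges = [0.7621, 0.6729, 0.7506, 2.5114, 5.0114]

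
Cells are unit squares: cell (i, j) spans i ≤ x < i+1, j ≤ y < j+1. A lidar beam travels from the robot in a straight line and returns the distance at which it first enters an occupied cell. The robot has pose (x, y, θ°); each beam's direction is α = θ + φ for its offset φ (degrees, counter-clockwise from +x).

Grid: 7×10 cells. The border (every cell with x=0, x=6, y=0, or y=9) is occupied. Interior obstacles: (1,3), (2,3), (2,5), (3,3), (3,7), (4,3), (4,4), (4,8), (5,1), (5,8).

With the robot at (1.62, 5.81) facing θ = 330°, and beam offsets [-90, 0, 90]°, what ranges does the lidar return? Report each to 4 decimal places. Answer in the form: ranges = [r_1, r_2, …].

beam 1: φ=-90°, α=240°
  cosα=-0.5000 sinα=-0.8660 | (1,5) | tMaxX 1.2400 tMaxY 0.9353 | tΔX 2.0000 tΔY 1.1547
    t=0.9353 [y] (1,4)
    t=1.2400 [x] (0,4) — stop
  → r_1 = 1.2400
beam 2: φ=0°, α=330°
  cosα=0.8660 sinα=-0.5000 | (1,5) | tMaxX 0.4388 tMaxY 1.6200 | tΔX 1.1547 tΔY 2.0000
    t=0.4388 [x] (2,5) — stop
  → r_2 = 0.4388
beam 3: φ=90°, α=60°
  cosα=0.5000 sinα=0.8660 | (1,5) | tMaxX 0.7600 tMaxY 0.2194 | tΔX 2.0000 tΔY 1.1547
    t=0.2194 [y] (1,6)
    t=0.7600 [x] (2,6)
    t=1.3741 [y] (2,7)
    t=2.5288 [y] (2,8)
    t=2.7600 [x] (3,8)
    t=3.6835 [y] (3,9) — stop
  → r_3 = 3.6835

ranges = [1.2400, 0.4388, 3.6835]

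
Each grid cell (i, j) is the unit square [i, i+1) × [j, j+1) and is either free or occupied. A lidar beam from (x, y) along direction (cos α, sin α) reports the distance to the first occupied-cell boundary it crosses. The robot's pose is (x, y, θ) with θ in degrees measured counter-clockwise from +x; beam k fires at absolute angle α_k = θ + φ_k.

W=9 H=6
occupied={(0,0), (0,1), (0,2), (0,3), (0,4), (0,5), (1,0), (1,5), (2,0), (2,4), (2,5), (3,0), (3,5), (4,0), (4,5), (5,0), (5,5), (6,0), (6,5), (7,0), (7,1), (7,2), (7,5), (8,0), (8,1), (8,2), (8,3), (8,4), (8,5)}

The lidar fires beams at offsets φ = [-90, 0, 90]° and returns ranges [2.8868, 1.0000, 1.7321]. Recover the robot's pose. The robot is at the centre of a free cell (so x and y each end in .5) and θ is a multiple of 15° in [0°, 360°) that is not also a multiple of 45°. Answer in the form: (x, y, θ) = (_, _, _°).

(x, y, θ) = (6.5, 3.5, 330°)

The pose lattice has 25·16 = 400 candidates. Test each by forward raycasting.
  (7.5, 4.5, 60°): beam 1 = 0.5774 ≠ 2.8868 ✗
  (6.5, 2.5, 150°): beam 2 = 4.0415 ≠ 1.0000 ✗
  (1.5, 1.5, 150°): beam 2 = 0.5774 ≠ 1.0000 ✗
  …
  (6.5, 3.5, 330°): r_1=2.8868, r_2=1.0000, r_3=1.7321 — all match ✓
Unique over the lattice → pose = (6.5, 3.5, 330°).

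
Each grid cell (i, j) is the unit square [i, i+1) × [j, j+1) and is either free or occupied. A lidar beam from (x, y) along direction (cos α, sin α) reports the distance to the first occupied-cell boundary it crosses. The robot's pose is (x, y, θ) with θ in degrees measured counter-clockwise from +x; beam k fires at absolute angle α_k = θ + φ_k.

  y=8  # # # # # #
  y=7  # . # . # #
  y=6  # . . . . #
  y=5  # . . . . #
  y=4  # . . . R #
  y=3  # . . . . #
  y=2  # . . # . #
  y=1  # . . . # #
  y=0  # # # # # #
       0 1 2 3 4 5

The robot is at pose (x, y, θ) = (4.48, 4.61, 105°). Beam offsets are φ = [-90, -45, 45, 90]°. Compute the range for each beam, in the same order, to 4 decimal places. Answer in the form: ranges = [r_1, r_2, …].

ranges = [0.5383, 1.0400, 4.0184, 3.6028]

beam 1: φ=-90°, α=15°
  direction (0.9659, 0.2588); cell (4,4); t to first gridline: x 0.5383, y 1.5068 (then +1.0353 / +3.8637)
    (5,4) via x @ 0.5383  # hit
  → r_1 = 0.5383
beam 2: φ=-45°, α=60°
  direction (0.5000, 0.8660); cell (4,4); t to first gridline: x 1.0400, y 0.4503 (then +2.0000 / +1.1547)
    (4,5) via y @ 0.4503
    (5,5) via x @ 1.0400  # hit
  → r_2 = 1.0400
beam 3: φ=45°, α=150°
  direction (-0.8660, 0.5000); cell (4,4); t to first gridline: x 0.5543, y 0.7800 (then +1.1547 / +2.0000)
    (3,4) via x @ 0.5543
    (3,5) via y @ 0.7800
    (2,5) via x @ 1.7090
    (2,6) via y @ 2.7800
    (1,6) via x @ 2.8637
    (0,6) via x @ 4.0184  # hit
  → r_3 = 4.0184
beam 4: φ=90°, α=195°
  direction (-0.9659, -0.2588); cell (4,4); t to first gridline: x 0.4969, y 2.3569 (then +1.0353 / +3.8637)
    (3,4) via x @ 0.4969
    (2,4) via x @ 1.5322
    (2,3) via y @ 2.3569
    (1,3) via x @ 2.5675
    (0,3) via x @ 3.6028  # hit
  → r_4 = 3.6028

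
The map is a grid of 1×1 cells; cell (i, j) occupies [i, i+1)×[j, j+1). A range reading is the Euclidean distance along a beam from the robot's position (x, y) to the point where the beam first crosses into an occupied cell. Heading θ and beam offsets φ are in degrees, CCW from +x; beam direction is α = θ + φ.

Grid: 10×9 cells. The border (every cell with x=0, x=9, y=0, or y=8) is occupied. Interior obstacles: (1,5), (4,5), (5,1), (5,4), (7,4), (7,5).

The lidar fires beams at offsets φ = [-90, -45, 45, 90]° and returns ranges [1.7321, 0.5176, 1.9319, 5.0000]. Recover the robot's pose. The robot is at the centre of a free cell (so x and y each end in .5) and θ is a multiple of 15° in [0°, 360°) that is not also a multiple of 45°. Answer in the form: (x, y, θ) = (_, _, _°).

The pose lattice has 50·16 = 800 candidates. Test each by forward raycasting.
  (1.5, 6.5, 195°): beam 1 = 1.5529 ≠ 1.7321 ✗
  (1.5, 2.5, 255°): beam 1 = 0.5176 ≠ 1.7321 ✗
  (6.5, 6.5, 330°): beam 2 = 1.9319 ≠ 0.5176 ✗
  …
  (7.5, 3.5, 120°): r_1=1.7321, r_2=0.5176, r_3=1.9319, r_4=5.0000 — all match ✓
Unique over the lattice → pose = (7.5, 3.5, 120°).

(x, y, θ) = (7.5, 3.5, 120°)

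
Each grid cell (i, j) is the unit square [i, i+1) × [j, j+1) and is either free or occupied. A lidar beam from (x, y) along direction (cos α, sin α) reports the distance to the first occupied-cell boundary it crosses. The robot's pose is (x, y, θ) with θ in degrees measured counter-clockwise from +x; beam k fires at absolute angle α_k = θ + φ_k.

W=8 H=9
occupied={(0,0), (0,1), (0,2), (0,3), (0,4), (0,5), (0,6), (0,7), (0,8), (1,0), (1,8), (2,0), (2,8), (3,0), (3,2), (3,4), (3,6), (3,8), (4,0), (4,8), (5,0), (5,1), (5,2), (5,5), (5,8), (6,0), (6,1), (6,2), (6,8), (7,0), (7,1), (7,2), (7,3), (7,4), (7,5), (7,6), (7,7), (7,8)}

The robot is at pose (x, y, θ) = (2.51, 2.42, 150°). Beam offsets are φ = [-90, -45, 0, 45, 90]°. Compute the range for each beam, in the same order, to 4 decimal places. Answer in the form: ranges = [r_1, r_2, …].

beam 1: φ=-90°, α=60°
  d=(0.5000,0.8660)  start (2,2)  tX=0.9800 tY=0.6697  stride 1/|dx|=2.0000 1/|dy|=1.1547
    cross y-line → (2,3), t=0.6697
    cross x-line → (3,3), t=0.9800
    cross y-line → (3,4), t=1.8244 (wall)
  → r_1 = 1.8244
beam 2: φ=-45°, α=105°
  d=(-0.2588,0.9659)  start (2,2)  tX=1.9705 tY=0.6005  stride 1/|dx|=3.8637 1/|dy|=1.0353
    cross y-line → (2,3), t=0.6005
    cross y-line → (2,4), t=1.6357
    cross x-line → (1,4), t=1.9705
    cross y-line → (1,5), t=2.6710
    cross y-line → (1,6), t=3.7063
    cross y-line → (1,7), t=4.7416
    cross y-line → (1,8), t=5.7768 (wall)
  → r_2 = 5.7768
beam 3: φ=0°, α=150°
  d=(-0.8660,0.5000)  start (2,2)  tX=0.5889 tY=1.1600  stride 1/|dx|=1.1547 1/|dy|=2.0000
    cross x-line → (1,2), t=0.5889
    cross y-line → (1,3), t=1.1600
    cross x-line → (0,3), t=1.7436 (wall)
  → r_3 = 1.7436
beam 4: φ=45°, α=195°
  d=(-0.9659,-0.2588)  start (2,2)  tX=0.5280 tY=1.6228  stride 1/|dx|=1.0353 1/|dy|=3.8637
    cross x-line → (1,2), t=0.5280
    cross x-line → (0,2), t=1.5633 (wall)
  → r_4 = 1.5633
beam 5: φ=90°, α=240°
  d=(-0.5000,-0.8660)  start (2,2)  tX=1.0200 tY=0.4850  stride 1/|dx|=2.0000 1/|dy|=1.1547
    cross y-line → (2,1), t=0.4850
    cross x-line → (1,1), t=1.0200
    cross y-line → (1,0), t=1.6397 (wall)
  → r_5 = 1.6397

ranges = [1.8244, 5.7768, 1.7436, 1.5633, 1.6397]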